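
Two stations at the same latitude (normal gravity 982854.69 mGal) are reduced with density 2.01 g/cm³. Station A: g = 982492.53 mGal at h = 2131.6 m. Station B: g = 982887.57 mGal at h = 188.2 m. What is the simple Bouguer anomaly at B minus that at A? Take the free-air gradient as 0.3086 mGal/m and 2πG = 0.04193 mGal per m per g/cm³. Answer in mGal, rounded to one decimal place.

-40.9

Δg_SB(A) = 982492.53 − 982854.69 + 0.3086×2131.6 − 0.04193×2.01×2131.6 = 116.00 mGal
Δg_SB(B) = 982887.57 − 982854.69 + 0.3086×188.2 − 0.04193×2.01×188.2 = 75.10 mGal
Difference = 75.10 − (116.00) = -40.90 mGal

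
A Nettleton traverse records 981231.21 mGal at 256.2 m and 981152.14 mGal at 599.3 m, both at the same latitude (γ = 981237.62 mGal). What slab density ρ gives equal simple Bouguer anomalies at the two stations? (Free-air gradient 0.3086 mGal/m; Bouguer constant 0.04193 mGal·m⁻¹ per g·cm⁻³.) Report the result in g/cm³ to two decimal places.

Δg_obs = 981152.14 − 981231.21 = -79.07 mGal over Δh = 599.3 − 256.2 = 343.1 m
Equal Bouguer anomalies ⇒ Δg_obs + (0.3086 − 0.04193ρ)·Δh = 0
0.3086 − 0.04193ρ = −Δg_obs/Δh = 0.23046
ρ = (0.3086 − 0.23046) / 0.04193 = 1.86 g/cm³

1.86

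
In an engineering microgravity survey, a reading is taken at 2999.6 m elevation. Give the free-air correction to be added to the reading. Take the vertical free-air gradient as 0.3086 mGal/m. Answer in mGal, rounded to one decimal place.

925.7

Free-air correction = 0.3086 × 2999.6 = 925.7 mGal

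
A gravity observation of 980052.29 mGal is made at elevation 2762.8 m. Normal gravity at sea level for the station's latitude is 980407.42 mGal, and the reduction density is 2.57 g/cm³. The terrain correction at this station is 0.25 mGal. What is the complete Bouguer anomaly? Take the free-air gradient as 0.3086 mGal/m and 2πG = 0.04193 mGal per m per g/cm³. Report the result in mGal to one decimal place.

Free-air correction = 0.3086 × 2762.8 = 852.60 mGal
Free-air anomaly = 980052.29 − 980407.42 + (852.60) = 497.47 mGal
Bouguer slab correction = 0.04193 × 2.57 × 2762.8 = 297.72 mGal
Simple Bouguer anomaly = 497.47 − (297.72) = 199.75 mGal
Complete Bouguer anomaly = 199.75 + 0.25 = 200.00 mGal

200.0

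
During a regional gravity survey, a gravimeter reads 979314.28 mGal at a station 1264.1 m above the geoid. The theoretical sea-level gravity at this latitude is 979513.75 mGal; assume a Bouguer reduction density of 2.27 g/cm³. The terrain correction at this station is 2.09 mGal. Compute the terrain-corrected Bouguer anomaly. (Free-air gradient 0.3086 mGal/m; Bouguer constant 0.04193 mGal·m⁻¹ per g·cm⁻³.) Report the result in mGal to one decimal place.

Free-air correction = 0.3086 × 1264.1 = 390.10 mGal
Free-air anomaly = 979314.28 − 979513.75 + (390.10) = 190.63 mGal
Bouguer slab correction = 0.04193 × 2.27 × 1264.1 = 120.32 mGal
Simple Bouguer anomaly = 190.63 − (120.32) = 70.31 mGal
Complete Bouguer anomaly = 70.31 + 2.09 = 72.40 mGal

72.4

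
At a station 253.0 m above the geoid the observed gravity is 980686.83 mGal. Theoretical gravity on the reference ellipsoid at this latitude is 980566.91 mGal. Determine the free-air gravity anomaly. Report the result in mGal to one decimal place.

Free-air correction = 0.3086 × 253.0 = 78.08 mGal
Free-air anomaly = 980686.83 − 980566.91 + (78.08) = 198.00 mGal

198.0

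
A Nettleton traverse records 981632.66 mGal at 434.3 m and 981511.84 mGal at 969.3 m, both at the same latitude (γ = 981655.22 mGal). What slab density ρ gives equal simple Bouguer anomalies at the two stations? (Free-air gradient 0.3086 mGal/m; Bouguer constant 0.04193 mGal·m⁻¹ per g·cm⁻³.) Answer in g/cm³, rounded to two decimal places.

1.97

Δg_obs = 981511.84 − 981632.66 = -120.82 mGal over Δh = 969.3 − 434.3 = 535.0 m
Equal Bouguer anomalies ⇒ Δg_obs + (0.3086 − 0.04193ρ)·Δh = 0
0.3086 − 0.04193ρ = −Δg_obs/Δh = 0.22583
ρ = (0.3086 − 0.22583) / 0.04193 = 1.97 g/cm³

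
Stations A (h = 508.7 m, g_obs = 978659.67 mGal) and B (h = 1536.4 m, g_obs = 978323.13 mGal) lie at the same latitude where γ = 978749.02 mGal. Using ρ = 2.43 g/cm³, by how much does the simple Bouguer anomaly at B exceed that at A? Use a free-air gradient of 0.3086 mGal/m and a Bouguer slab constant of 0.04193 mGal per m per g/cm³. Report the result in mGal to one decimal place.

Δg_SB(A) = 978659.67 − 978749.02 + 0.3086×508.7 − 0.04193×2.43×508.7 = 15.80 mGal
Δg_SB(B) = 978323.13 − 978749.02 + 0.3086×1536.4 − 0.04193×2.43×1536.4 = -108.30 mGal
Difference = -108.30 − (15.80) = -124.10 mGal

-124.1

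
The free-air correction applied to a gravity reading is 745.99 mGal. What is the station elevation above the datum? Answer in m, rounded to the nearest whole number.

2417

h = 745.99 / 0.3086 = 2417.34 m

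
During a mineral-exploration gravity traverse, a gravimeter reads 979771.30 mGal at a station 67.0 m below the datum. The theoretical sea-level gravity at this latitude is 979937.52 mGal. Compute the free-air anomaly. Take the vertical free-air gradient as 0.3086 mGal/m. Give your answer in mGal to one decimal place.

-186.9

Free-air correction = 0.3086 × -67.0 = -20.68 mGal
Free-air anomaly = 979771.30 − 979937.52 + (-20.68) = -186.90 mGal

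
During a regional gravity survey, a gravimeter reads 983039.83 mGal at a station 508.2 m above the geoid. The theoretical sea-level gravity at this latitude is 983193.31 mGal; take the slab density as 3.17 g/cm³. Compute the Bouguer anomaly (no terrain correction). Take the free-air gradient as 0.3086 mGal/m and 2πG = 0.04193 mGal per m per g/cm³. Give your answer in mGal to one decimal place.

-64.2

Free-air correction = 0.3086 × 508.2 = 156.83 mGal
Free-air anomaly = 983039.83 − 983193.31 + (156.83) = 3.35 mGal
Bouguer slab correction = 0.04193 × 3.17 × 508.2 = 67.55 mGal
Simple Bouguer anomaly = 3.35 − (67.55) = -64.20 mGal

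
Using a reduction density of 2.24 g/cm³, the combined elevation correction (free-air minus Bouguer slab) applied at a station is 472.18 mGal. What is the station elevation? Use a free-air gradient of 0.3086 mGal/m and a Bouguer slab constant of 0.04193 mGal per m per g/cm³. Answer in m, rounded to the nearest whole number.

Combined gradient = 0.3086 − 0.04193 × 2.24 = 0.2146768 mGal/m
h = 472.18 / 0.2146768 = 2199.49 m

2199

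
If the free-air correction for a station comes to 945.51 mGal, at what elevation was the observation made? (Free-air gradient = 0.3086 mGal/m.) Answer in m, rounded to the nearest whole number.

h = 945.51 / 0.3086 = 3063.87 m

3064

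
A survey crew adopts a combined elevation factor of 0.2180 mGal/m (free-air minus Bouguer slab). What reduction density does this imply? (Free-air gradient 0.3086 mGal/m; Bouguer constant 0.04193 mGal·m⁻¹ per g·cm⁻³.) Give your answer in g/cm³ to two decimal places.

0.2180 = 0.3086 − 0.04193 × ρ
ρ = (0.3086 − 0.2180) / 0.04193 = 2.16 g/cm³

2.16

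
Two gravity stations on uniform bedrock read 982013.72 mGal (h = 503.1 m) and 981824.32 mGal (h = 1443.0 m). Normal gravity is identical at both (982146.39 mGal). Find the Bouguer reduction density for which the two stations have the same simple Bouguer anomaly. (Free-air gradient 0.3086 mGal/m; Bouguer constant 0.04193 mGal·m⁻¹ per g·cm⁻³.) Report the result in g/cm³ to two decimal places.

Δg_obs = 981824.32 − 982013.72 = -189.40 mGal over Δh = 1443.0 − 503.1 = 939.9 m
Equal Bouguer anomalies ⇒ Δg_obs + (0.3086 − 0.04193ρ)·Δh = 0
0.3086 − 0.04193ρ = −Δg_obs/Δh = 0.20151
ρ = (0.3086 − 0.20151) / 0.04193 = 2.55 g/cm³

2.55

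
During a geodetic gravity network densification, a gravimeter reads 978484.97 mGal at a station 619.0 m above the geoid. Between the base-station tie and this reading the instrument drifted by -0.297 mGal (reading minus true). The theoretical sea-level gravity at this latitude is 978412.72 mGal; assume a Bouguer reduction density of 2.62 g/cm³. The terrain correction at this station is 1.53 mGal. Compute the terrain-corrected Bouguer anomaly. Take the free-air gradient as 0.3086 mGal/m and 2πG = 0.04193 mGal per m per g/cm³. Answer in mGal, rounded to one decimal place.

Drift-corrected reading = 978484.97 − (-0.297) = 978485.267 mGal
Free-air correction = 0.3086 × 619.0 = 191.02 mGal
Free-air anomaly = 978485.267 − 978412.72 + (191.02) = 263.567 mGal
Bouguer slab correction = 0.04193 × 2.62 × 619.0 = 68.00 mGal
Simple Bouguer anomaly = 263.567 − (68.00) = 195.567 mGal
Complete Bouguer anomaly = 195.567 + 1.53 = 197.097 mGal

197.1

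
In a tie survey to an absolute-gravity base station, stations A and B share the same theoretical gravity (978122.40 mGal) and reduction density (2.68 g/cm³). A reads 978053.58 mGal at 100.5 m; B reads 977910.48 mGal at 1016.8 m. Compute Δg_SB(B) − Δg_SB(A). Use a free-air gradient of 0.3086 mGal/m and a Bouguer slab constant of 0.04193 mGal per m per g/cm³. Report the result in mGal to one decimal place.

Δg_SB(A) = 978053.58 − 978122.40 + 0.3086×100.5 − 0.04193×2.68×100.5 = -49.10 mGal
Δg_SB(B) = 977910.48 − 978122.40 + 0.3086×1016.8 − 0.04193×2.68×1016.8 = -12.40 mGal
Difference = -12.40 − (-49.10) = 36.70 mGal

36.7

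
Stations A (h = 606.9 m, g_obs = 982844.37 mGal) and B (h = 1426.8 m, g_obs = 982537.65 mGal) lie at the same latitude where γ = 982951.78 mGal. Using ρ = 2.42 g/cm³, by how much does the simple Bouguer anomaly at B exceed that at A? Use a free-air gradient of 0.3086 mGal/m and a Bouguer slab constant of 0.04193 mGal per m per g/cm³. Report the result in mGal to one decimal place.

Δg_SB(A) = 982844.37 − 982951.78 + 0.3086×606.9 − 0.04193×2.42×606.9 = 18.30 mGal
Δg_SB(B) = 982537.65 − 982951.78 + 0.3086×1426.8 − 0.04193×2.42×1426.8 = -118.60 mGal
Difference = -118.60 − (18.30) = -136.90 mGal

-136.9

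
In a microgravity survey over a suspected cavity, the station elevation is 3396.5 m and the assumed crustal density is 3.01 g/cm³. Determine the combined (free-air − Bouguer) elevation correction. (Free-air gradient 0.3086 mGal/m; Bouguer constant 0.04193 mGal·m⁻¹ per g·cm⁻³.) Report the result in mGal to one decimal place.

Combined gradient = 0.3086 − 0.04193 × 3.01 = 0.1823907 mGal/m
Combined elevation correction = 0.1823907 × 3396.5 = 619.5 mGal

619.5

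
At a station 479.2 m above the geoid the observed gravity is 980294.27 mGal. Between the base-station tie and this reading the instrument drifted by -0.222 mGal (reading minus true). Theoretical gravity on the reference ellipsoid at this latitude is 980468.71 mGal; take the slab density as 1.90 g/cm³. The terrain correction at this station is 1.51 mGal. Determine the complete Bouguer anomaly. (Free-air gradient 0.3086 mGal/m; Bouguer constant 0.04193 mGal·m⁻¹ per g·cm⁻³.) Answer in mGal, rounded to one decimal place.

Drift-corrected reading = 980294.27 − (-0.222) = 980294.492 mGal
Free-air correction = 0.3086 × 479.2 = 147.88 mGal
Free-air anomaly = 980294.492 − 980468.71 + (147.88) = -26.338 mGal
Bouguer slab correction = 0.04193 × 1.90 × 479.2 = 38.18 mGal
Simple Bouguer anomaly = -26.338 − (38.18) = -64.518 mGal
Complete Bouguer anomaly = -64.518 + 1.51 = -63.008 mGal

-63.0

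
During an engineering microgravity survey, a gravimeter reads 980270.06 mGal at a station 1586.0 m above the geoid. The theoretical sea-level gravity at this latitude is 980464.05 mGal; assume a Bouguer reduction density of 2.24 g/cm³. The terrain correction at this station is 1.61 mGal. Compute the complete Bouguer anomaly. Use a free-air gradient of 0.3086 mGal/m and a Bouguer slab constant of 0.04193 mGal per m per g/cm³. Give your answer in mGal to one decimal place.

148.1

Free-air correction = 0.3086 × 1586.0 = 489.44 mGal
Free-air anomaly = 980270.06 − 980464.05 + (489.44) = 295.45 mGal
Bouguer slab correction = 0.04193 × 2.24 × 1586.0 = 148.96 mGal
Simple Bouguer anomaly = 295.45 − (148.96) = 146.49 mGal
Complete Bouguer anomaly = 146.49 + 1.61 = 148.10 mGal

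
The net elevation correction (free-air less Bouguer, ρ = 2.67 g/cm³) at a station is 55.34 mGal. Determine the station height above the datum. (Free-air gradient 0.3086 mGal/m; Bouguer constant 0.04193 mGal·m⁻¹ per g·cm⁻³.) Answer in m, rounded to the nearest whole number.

Combined gradient = 0.3086 − 0.04193 × 2.67 = 0.1966469 mGal/m
h = 55.34 / 0.1966469 = 281.42 m

281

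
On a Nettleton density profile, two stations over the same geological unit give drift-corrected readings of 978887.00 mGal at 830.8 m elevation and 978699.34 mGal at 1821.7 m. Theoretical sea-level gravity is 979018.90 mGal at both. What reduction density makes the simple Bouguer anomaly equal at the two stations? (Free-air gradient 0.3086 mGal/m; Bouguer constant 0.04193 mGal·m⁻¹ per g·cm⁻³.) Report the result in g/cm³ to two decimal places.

2.84

Δg_obs = 978699.34 − 978887.00 = -187.66 mGal over Δh = 1821.7 − 830.8 = 990.9 m
Equal Bouguer anomalies ⇒ Δg_obs + (0.3086 − 0.04193ρ)·Δh = 0
0.3086 − 0.04193ρ = −Δg_obs/Δh = 0.18938
ρ = (0.3086 − 0.18938) / 0.04193 = 2.84 g/cm³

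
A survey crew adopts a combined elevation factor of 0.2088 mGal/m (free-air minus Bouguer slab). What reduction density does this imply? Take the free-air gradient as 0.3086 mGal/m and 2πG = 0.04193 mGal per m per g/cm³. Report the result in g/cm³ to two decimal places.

2.38

0.2088 = 0.3086 − 0.04193 × ρ
ρ = (0.3086 − 0.2088) / 0.04193 = 2.38 g/cm³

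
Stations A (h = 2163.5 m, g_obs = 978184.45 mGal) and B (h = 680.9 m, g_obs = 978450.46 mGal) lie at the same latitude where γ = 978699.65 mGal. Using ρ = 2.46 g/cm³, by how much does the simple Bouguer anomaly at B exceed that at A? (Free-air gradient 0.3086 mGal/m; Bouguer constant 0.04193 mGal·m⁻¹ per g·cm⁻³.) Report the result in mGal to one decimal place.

-38.6

Δg_SB(A) = 978184.45 − 978699.65 + 0.3086×2163.5 − 0.04193×2.46×2163.5 = -70.70 mGal
Δg_SB(B) = 978450.46 − 978699.65 + 0.3086×680.9 − 0.04193×2.46×680.9 = -109.30 mGal
Difference = -109.30 − (-70.70) = -38.60 mGal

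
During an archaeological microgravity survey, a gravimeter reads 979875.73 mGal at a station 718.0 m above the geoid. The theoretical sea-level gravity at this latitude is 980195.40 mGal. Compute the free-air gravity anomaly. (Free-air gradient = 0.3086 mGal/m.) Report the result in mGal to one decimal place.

Free-air correction = 0.3086 × 718.0 = 221.57 mGal
Free-air anomaly = 979875.73 − 980195.40 + (221.57) = -98.10 mGal

-98.1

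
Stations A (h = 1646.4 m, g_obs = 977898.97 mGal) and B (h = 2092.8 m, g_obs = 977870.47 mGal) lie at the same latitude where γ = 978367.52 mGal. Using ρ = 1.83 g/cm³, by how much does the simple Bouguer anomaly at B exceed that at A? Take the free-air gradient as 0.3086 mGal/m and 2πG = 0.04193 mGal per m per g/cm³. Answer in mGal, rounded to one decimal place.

75.0

Δg_SB(A) = 977898.97 − 978367.52 + 0.3086×1646.4 − 0.04193×1.83×1646.4 = -86.80 mGal
Δg_SB(B) = 977870.47 − 978367.52 + 0.3086×2092.8 − 0.04193×1.83×2092.8 = -11.80 mGal
Difference = -11.80 − (-86.80) = 75.00 mGal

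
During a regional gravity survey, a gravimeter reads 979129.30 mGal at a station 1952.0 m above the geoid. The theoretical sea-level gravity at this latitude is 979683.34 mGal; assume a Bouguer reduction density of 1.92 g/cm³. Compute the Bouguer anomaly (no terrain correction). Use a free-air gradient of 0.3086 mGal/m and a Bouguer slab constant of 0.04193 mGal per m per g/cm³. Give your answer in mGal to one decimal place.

-108.8

Free-air correction = 0.3086 × 1952.0 = 602.39 mGal
Free-air anomaly = 979129.30 − 979683.34 + (602.39) = 48.35 mGal
Bouguer slab correction = 0.04193 × 1.92 × 1952.0 = 157.15 mGal
Simple Bouguer anomaly = 48.35 − (157.15) = -108.80 mGal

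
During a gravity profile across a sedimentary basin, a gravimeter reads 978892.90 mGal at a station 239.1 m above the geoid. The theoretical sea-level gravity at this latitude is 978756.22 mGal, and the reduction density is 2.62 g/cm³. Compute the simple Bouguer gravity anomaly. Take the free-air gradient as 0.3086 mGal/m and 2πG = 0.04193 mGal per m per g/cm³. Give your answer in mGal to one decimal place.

184.2

Free-air correction = 0.3086 × 239.1 = 73.79 mGal
Free-air anomaly = 978892.90 − 978756.22 + (73.79) = 210.47 mGal
Bouguer slab correction = 0.04193 × 2.62 × 239.1 = 26.27 mGal
Simple Bouguer anomaly = 210.47 − (26.27) = 184.20 mGal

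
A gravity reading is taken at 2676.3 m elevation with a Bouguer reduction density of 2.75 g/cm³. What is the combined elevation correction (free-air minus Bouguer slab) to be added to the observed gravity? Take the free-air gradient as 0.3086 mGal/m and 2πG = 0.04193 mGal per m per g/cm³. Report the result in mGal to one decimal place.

517.3

Combined gradient = 0.3086 − 0.04193 × 2.75 = 0.1932925 mGal/m
Combined elevation correction = 0.1932925 × 2676.3 = 517.3 mGal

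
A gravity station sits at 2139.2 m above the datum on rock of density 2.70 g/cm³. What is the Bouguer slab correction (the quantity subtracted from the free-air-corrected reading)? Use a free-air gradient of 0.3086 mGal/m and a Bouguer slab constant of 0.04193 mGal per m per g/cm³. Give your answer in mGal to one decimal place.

242.2

Bouguer slab correction = 0.04193 × 2.70 × 2139.2 = 242.2 mGal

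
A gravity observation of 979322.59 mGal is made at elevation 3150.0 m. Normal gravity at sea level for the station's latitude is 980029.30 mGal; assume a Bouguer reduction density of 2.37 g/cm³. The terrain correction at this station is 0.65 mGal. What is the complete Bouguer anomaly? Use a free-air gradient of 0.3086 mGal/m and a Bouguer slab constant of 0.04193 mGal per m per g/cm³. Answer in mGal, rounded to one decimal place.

Free-air correction = 0.3086 × 3150.0 = 972.09 mGal
Free-air anomaly = 979322.59 − 980029.30 + (972.09) = 265.38 mGal
Bouguer slab correction = 0.04193 × 2.37 × 3150.0 = 313.03 mGal
Simple Bouguer anomaly = 265.38 − (313.03) = -47.65 mGal
Complete Bouguer anomaly = -47.65 + 0.65 = -47.00 mGal

-47.0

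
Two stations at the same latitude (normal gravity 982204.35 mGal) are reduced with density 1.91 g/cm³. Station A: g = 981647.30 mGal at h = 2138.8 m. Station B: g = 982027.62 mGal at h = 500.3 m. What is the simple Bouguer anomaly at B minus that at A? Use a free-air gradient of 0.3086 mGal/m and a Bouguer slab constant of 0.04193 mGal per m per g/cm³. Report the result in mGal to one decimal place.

5.9

Δg_SB(A) = 981647.30 − 982204.35 + 0.3086×2138.8 − 0.04193×1.91×2138.8 = -68.30 mGal
Δg_SB(B) = 982027.62 − 982204.35 + 0.3086×500.3 − 0.04193×1.91×500.3 = -62.40 mGal
Difference = -62.40 − (-68.30) = 5.90 mGal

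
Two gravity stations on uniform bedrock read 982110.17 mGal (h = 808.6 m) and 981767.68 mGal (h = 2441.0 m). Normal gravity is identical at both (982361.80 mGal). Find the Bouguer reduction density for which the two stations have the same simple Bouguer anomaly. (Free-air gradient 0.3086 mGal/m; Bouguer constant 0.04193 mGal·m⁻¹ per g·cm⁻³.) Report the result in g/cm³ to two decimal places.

Δg_obs = 981767.68 − 982110.17 = -342.49 mGal over Δh = 2441.0 − 808.6 = 1632.4 m
Equal Bouguer anomalies ⇒ Δg_obs + (0.3086 − 0.04193ρ)·Δh = 0
0.3086 − 0.04193ρ = −Δg_obs/Δh = 0.20981
ρ = (0.3086 − 0.20981) / 0.04193 = 2.36 g/cm³

2.36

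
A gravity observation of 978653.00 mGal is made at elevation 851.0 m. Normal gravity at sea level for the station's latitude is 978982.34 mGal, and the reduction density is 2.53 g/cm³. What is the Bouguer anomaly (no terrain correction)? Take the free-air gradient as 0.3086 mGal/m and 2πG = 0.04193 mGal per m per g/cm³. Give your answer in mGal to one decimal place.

Free-air correction = 0.3086 × 851.0 = 262.62 mGal
Free-air anomaly = 978653.00 − 978982.34 + (262.62) = -66.72 mGal
Bouguer slab correction = 0.04193 × 2.53 × 851.0 = 90.28 mGal
Simple Bouguer anomaly = -66.72 − (90.28) = -157.00 mGal

-157.0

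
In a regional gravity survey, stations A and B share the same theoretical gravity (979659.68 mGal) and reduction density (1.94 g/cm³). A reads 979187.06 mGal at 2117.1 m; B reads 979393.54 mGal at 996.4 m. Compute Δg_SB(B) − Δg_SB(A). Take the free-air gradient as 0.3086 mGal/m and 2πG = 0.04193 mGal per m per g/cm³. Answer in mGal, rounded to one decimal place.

Δg_SB(A) = 979187.06 − 979659.68 + 0.3086×2117.1 − 0.04193×1.94×2117.1 = 8.50 mGal
Δg_SB(B) = 979393.54 − 979659.68 + 0.3086×996.4 − 0.04193×1.94×996.4 = -39.70 mGal
Difference = -39.70 − (8.50) = -48.20 mGal

-48.2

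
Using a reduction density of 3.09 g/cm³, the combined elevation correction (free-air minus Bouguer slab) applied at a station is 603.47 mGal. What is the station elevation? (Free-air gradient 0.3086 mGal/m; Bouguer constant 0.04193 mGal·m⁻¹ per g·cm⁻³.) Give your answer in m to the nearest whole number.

Combined gradient = 0.3086 − 0.04193 × 3.09 = 0.1790363 mGal/m
h = 603.47 / 0.1790363 = 3370.66 m

3371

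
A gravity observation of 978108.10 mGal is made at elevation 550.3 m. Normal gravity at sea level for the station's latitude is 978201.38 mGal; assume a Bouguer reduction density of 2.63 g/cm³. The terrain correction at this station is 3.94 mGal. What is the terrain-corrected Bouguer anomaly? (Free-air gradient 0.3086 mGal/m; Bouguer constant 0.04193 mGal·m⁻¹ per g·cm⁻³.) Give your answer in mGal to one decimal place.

Free-air correction = 0.3086 × 550.3 = 169.82 mGal
Free-air anomaly = 978108.10 − 978201.38 + (169.82) = 76.54 mGal
Bouguer slab correction = 0.04193 × 2.63 × 550.3 = 60.68 mGal
Simple Bouguer anomaly = 76.54 − (60.68) = 15.86 mGal
Complete Bouguer anomaly = 15.86 + 3.94 = 19.80 mGal

19.8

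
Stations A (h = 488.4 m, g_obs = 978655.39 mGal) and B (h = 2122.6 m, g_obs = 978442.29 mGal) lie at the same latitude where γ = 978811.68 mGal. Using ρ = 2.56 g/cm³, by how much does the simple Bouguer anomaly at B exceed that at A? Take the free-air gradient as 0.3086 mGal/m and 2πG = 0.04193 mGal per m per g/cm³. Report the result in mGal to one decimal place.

115.8

Δg_SB(A) = 978655.39 − 978811.68 + 0.3086×488.4 − 0.04193×2.56×488.4 = -58.00 mGal
Δg_SB(B) = 978442.29 − 978811.68 + 0.3086×2122.6 − 0.04193×2.56×2122.6 = 57.80 mGal
Difference = 57.80 − (-58.00) = 115.80 mGal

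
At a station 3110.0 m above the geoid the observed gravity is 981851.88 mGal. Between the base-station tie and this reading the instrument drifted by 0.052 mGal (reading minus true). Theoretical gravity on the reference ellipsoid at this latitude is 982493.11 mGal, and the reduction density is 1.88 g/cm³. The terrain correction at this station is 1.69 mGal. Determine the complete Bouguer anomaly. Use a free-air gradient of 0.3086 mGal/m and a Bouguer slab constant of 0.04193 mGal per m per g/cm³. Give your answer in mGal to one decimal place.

Drift-corrected reading = 981851.88 − (0.052) = 981851.828 mGal
Free-air correction = 0.3086 × 3110.0 = 959.75 mGal
Free-air anomaly = 981851.828 − 982493.11 + (959.75) = 318.468 mGal
Bouguer slab correction = 0.04193 × 1.88 × 3110.0 = 245.16 mGal
Simple Bouguer anomaly = 318.468 − (245.16) = 73.308 mGal
Complete Bouguer anomaly = 73.308 + 1.69 = 74.998 mGal

75.0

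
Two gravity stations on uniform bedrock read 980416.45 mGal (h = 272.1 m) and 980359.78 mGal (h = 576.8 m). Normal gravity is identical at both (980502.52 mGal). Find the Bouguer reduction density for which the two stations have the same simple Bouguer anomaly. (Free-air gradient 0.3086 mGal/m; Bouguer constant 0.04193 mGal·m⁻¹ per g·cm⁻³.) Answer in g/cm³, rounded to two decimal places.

Δg_obs = 980359.78 − 980416.45 = -56.67 mGal over Δh = 576.8 − 272.1 = 304.7 m
Equal Bouguer anomalies ⇒ Δg_obs + (0.3086 − 0.04193ρ)·Δh = 0
0.3086 − 0.04193ρ = −Δg_obs/Δh = 0.18599
ρ = (0.3086 − 0.18599) / 0.04193 = 2.92 g/cm³

2.92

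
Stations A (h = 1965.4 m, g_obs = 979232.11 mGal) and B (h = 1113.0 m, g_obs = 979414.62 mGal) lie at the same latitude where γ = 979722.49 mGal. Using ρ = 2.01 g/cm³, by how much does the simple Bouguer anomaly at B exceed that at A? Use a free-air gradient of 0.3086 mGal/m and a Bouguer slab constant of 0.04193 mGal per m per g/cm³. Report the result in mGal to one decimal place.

-8.7

Δg_SB(A) = 979232.11 − 979722.49 + 0.3086×1965.4 − 0.04193×2.01×1965.4 = -49.50 mGal
Δg_SB(B) = 979414.62 − 979722.49 + 0.3086×1113.0 − 0.04193×2.01×1113.0 = -58.20 mGal
Difference = -58.20 − (-49.50) = -8.70 mGal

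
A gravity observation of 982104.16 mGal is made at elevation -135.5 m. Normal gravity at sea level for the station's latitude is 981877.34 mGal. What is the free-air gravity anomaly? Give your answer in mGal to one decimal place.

185.0

Free-air correction = 0.3086 × -135.5 = -41.82 mGal
Free-air anomaly = 982104.16 − 981877.34 + (-41.82) = 185.00 mGal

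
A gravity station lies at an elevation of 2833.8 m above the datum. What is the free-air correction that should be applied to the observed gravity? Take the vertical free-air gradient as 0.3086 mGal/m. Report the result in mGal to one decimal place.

874.5

Free-air correction = 0.3086 × 2833.8 = 874.5 mGal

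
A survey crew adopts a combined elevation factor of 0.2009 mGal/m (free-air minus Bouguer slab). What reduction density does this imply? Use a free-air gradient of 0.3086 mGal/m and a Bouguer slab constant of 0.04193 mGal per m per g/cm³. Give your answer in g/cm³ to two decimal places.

0.2009 = 0.3086 − 0.04193 × ρ
ρ = (0.3086 − 0.2009) / 0.04193 = 2.57 g/cm³

2.57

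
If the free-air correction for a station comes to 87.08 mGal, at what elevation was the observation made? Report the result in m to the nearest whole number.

h = 87.08 / 0.3086 = 282.18 m

282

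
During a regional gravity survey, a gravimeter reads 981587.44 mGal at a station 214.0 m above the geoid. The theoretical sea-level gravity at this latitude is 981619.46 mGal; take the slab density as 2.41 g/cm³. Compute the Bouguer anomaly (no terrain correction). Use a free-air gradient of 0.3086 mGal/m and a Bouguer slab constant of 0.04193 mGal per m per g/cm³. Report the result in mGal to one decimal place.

12.4

Free-air correction = 0.3086 × 214.0 = 66.04 mGal
Free-air anomaly = 981587.44 − 981619.46 + (66.04) = 34.02 mGal
Bouguer slab correction = 0.04193 × 2.41 × 214.0 = 21.62 mGal
Simple Bouguer anomaly = 34.02 − (21.62) = 12.40 mGal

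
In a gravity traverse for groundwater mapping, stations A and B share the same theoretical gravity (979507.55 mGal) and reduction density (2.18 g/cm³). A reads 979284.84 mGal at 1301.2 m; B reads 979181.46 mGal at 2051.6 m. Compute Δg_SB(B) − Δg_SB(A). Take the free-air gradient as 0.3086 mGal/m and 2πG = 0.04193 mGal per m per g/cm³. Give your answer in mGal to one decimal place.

59.6

Δg_SB(A) = 979284.84 − 979507.55 + 0.3086×1301.2 − 0.04193×2.18×1301.2 = 59.90 mGal
Δg_SB(B) = 979181.46 − 979507.55 + 0.3086×2051.6 − 0.04193×2.18×2051.6 = 119.50 mGal
Difference = 119.50 − (59.90) = 59.60 mGal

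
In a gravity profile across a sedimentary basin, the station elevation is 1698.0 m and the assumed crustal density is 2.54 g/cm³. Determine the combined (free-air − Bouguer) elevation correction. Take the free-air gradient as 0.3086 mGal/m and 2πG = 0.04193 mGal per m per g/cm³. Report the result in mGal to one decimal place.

343.2

Combined gradient = 0.3086 − 0.04193 × 2.54 = 0.2020978 mGal/m
Combined elevation correction = 0.2020978 × 1698.0 = 343.2 mGal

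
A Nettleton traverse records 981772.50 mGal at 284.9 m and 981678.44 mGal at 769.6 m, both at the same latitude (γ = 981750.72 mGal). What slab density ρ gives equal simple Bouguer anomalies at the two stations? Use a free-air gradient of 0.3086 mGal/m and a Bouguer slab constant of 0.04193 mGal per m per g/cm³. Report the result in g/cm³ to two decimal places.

2.73

Δg_obs = 981678.44 − 981772.50 = -94.06 mGal over Δh = 769.6 − 284.9 = 484.7 m
Equal Bouguer anomalies ⇒ Δg_obs + (0.3086 − 0.04193ρ)·Δh = 0
0.3086 − 0.04193ρ = −Δg_obs/Δh = 0.19406
ρ = (0.3086 − 0.19406) / 0.04193 = 2.73 g/cm³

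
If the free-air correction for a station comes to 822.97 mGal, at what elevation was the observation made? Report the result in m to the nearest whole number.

h = 822.97 / 0.3086 = 2666.79 m

2667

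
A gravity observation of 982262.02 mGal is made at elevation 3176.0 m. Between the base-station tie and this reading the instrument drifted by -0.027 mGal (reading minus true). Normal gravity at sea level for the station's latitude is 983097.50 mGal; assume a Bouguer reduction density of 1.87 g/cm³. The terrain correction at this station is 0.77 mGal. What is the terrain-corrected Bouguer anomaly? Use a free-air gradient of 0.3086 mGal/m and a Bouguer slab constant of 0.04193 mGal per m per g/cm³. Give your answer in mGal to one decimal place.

Drift-corrected reading = 982262.02 − (-0.027) = 982262.047 mGal
Free-air correction = 0.3086 × 3176.0 = 980.11 mGal
Free-air anomaly = 982262.047 − 983097.50 + (980.11) = 144.657 mGal
Bouguer slab correction = 0.04193 × 1.87 × 3176.0 = 249.03 mGal
Simple Bouguer anomaly = 144.657 − (249.03) = -104.373 mGal
Complete Bouguer anomaly = -104.373 + 0.77 = -103.603 mGal

-103.6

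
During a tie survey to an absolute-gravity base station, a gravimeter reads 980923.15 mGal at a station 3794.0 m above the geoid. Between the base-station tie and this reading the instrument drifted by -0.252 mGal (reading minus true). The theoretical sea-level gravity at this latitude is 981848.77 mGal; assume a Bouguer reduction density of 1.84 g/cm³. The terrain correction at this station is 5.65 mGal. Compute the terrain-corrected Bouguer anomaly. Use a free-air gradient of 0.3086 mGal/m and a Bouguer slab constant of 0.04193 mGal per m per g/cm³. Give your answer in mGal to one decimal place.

Drift-corrected reading = 980923.15 − (-0.252) = 980923.402 mGal
Free-air correction = 0.3086 × 3794.0 = 1170.83 mGal
Free-air anomaly = 980923.402 − 981848.77 + (1170.83) = 245.462 mGal
Bouguer slab correction = 0.04193 × 1.84 × 3794.0 = 292.71 mGal
Simple Bouguer anomaly = 245.462 − (292.71) = -47.248 mGal
Complete Bouguer anomaly = -47.248 + 5.65 = -41.598 mGal

-41.6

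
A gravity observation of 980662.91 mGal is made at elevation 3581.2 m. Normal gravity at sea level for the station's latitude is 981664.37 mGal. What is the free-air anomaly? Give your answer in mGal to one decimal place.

Free-air correction = 0.3086 × 3581.2 = 1105.16 mGal
Free-air anomaly = 980662.91 − 981664.37 + (1105.16) = 103.70 mGal

103.7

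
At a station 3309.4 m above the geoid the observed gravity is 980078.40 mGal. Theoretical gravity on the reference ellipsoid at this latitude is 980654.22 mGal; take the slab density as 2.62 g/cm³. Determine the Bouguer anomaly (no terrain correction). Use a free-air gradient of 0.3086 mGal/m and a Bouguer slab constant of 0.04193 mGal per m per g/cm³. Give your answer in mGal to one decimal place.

81.9

Free-air correction = 0.3086 × 3309.4 = 1021.28 mGal
Free-air anomaly = 980078.40 − 980654.22 + (1021.28) = 445.46 mGal
Bouguer slab correction = 0.04193 × 2.62 × 3309.4 = 363.56 mGal
Simple Bouguer anomaly = 445.46 − (363.56) = 81.90 mGal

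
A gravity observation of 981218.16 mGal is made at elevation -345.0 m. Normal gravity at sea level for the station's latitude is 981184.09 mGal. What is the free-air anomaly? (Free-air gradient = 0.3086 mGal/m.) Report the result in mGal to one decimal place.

-72.4

Free-air correction = 0.3086 × -345.0 = -106.47 mGal
Free-air anomaly = 981218.16 − 981184.09 + (-106.47) = -72.40 mGal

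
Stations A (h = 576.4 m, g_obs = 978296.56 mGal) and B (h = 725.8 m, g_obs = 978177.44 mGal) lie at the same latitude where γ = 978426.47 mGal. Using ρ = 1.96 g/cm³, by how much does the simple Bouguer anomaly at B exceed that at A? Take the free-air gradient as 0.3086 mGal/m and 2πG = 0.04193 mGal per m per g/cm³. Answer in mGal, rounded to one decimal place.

-85.3

Δg_SB(A) = 978296.56 − 978426.47 + 0.3086×576.4 − 0.04193×1.96×576.4 = 0.60 mGal
Δg_SB(B) = 978177.44 − 978426.47 + 0.3086×725.8 − 0.04193×1.96×725.8 = -84.70 mGal
Difference = -84.70 − (0.60) = -85.30 mGal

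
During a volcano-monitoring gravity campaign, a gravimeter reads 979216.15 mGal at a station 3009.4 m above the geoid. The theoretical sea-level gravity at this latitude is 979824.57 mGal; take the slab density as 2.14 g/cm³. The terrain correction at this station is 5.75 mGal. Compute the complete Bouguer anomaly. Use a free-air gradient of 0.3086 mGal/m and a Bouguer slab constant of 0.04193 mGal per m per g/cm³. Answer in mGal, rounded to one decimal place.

56.0

Free-air correction = 0.3086 × 3009.4 = 928.70 mGal
Free-air anomaly = 979216.15 − 979824.57 + (928.70) = 320.28 mGal
Bouguer slab correction = 0.04193 × 2.14 × 3009.4 = 270.03 mGal
Simple Bouguer anomaly = 320.28 − (270.03) = 50.25 mGal
Complete Bouguer anomaly = 50.25 + 5.75 = 56.00 mGal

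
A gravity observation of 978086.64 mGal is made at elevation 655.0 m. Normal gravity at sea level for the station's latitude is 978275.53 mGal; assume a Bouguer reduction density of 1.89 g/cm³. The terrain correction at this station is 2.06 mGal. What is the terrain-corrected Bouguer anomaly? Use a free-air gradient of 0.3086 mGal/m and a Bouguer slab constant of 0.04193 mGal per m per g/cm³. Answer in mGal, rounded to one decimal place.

Free-air correction = 0.3086 × 655.0 = 202.13 mGal
Free-air anomaly = 978086.64 − 978275.53 + (202.13) = 13.24 mGal
Bouguer slab correction = 0.04193 × 1.89 × 655.0 = 51.91 mGal
Simple Bouguer anomaly = 13.24 − (51.91) = -38.67 mGal
Complete Bouguer anomaly = -38.67 + 2.06 = -36.61 mGal

-36.6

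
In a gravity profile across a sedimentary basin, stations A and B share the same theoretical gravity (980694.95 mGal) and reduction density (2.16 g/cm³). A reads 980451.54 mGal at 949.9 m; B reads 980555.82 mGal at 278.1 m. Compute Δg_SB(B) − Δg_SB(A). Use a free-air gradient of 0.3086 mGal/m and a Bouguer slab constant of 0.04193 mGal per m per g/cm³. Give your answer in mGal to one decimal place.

Δg_SB(A) = 980451.54 − 980694.95 + 0.3086×949.9 − 0.04193×2.16×949.9 = -36.30 mGal
Δg_SB(B) = 980555.82 − 980694.95 + 0.3086×278.1 − 0.04193×2.16×278.1 = -78.50 mGal
Difference = -78.50 − (-36.30) = -42.20 mGal

-42.2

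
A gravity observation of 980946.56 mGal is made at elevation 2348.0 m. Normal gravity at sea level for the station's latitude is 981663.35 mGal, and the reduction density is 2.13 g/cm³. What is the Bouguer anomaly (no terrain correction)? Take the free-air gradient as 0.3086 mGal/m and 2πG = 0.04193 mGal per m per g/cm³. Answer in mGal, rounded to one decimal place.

-201.9

Free-air correction = 0.3086 × 2348.0 = 724.59 mGal
Free-air anomaly = 980946.56 − 981663.35 + (724.59) = 7.80 mGal
Bouguer slab correction = 0.04193 × 2.13 × 2348.0 = 209.70 mGal
Simple Bouguer anomaly = 7.80 − (209.70) = -201.90 mGal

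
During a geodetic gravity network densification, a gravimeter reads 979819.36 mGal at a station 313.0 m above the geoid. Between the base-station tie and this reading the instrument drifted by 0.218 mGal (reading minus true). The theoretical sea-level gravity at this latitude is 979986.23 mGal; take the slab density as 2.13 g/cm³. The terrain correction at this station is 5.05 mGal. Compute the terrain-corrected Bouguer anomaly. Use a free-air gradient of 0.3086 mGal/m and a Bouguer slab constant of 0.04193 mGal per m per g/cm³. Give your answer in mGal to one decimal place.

Drift-corrected reading = 979819.36 − (0.218) = 979819.142 mGal
Free-air correction = 0.3086 × 313.0 = 96.59 mGal
Free-air anomaly = 979819.142 − 979986.23 + (96.59) = -70.498 mGal
Bouguer slab correction = 0.04193 × 2.13 × 313.0 = 27.95 mGal
Simple Bouguer anomaly = -70.498 − (27.95) = -98.448 mGal
Complete Bouguer anomaly = -98.448 + 5.05 = -93.398 mGal

-93.4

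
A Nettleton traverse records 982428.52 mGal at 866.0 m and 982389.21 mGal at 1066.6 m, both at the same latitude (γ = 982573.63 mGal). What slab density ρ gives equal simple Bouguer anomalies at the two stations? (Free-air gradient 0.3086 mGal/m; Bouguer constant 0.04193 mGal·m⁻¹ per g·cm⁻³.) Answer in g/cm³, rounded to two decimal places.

Δg_obs = 982389.21 − 982428.52 = -39.31 mGal over Δh = 1066.6 − 866.0 = 200.6 m
Equal Bouguer anomalies ⇒ Δg_obs + (0.3086 − 0.04193ρ)·Δh = 0
0.3086 − 0.04193ρ = −Δg_obs/Δh = 0.19596
ρ = (0.3086 − 0.19596) / 0.04193 = 2.69 g/cm³

2.69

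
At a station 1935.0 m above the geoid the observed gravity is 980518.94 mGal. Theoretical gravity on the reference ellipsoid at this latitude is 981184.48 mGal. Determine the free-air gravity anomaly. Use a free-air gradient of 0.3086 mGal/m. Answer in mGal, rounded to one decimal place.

Free-air correction = 0.3086 × 1935.0 = 597.14 mGal
Free-air anomaly = 980518.94 − 981184.48 + (597.14) = -68.40 mGal

-68.4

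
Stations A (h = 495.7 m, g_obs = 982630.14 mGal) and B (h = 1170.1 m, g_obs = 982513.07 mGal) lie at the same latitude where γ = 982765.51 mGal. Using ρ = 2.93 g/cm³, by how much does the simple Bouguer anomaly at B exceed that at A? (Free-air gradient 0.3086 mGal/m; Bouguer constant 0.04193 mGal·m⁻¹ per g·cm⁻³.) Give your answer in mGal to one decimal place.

8.2

Δg_SB(A) = 982630.14 − 982765.51 + 0.3086×495.7 − 0.04193×2.93×495.7 = -43.30 mGal
Δg_SB(B) = 982513.07 − 982765.51 + 0.3086×1170.1 − 0.04193×2.93×1170.1 = -35.10 mGal
Difference = -35.10 − (-43.30) = 8.20 mGal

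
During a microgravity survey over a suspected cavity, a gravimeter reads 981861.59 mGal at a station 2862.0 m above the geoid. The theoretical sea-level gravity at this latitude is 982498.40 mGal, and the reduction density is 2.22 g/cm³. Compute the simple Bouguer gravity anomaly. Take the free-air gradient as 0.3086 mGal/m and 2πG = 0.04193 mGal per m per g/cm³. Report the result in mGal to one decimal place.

-20.0

Free-air correction = 0.3086 × 2862.0 = 883.21 mGal
Free-air anomaly = 981861.59 − 982498.40 + (883.21) = 246.40 mGal
Bouguer slab correction = 0.04193 × 2.22 × 2862.0 = 266.41 mGal
Simple Bouguer anomaly = 246.40 − (266.41) = -20.01 mGal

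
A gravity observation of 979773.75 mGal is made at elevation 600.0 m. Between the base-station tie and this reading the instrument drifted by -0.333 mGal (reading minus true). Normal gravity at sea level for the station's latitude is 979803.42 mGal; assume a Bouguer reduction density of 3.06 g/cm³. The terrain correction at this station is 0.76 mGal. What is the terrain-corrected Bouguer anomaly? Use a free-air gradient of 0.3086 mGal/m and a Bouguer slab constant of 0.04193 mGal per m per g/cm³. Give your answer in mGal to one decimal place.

Drift-corrected reading = 979773.75 − (-0.333) = 979774.083 mGal
Free-air correction = 0.3086 × 600.0 = 185.16 mGal
Free-air anomaly = 979774.083 − 979803.42 + (185.16) = 155.823 mGal
Bouguer slab correction = 0.04193 × 3.06 × 600.0 = 76.98 mGal
Simple Bouguer anomaly = 155.823 − (76.98) = 78.843 mGal
Complete Bouguer anomaly = 78.843 + 0.76 = 79.603 mGal

79.6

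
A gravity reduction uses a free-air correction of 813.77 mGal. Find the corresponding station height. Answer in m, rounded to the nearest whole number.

2637

h = 813.77 / 0.3086 = 2636.97 m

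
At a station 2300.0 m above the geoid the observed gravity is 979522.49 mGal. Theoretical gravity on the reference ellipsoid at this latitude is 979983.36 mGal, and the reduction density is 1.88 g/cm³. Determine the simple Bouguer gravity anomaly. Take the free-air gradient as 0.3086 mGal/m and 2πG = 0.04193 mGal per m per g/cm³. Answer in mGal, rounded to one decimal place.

Free-air correction = 0.3086 × 2300.0 = 709.78 mGal
Free-air anomaly = 979522.49 − 979983.36 + (709.78) = 248.91 mGal
Bouguer slab correction = 0.04193 × 1.88 × 2300.0 = 181.31 mGal
Simple Bouguer anomaly = 248.91 − (181.31) = 67.60 mGal

67.6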